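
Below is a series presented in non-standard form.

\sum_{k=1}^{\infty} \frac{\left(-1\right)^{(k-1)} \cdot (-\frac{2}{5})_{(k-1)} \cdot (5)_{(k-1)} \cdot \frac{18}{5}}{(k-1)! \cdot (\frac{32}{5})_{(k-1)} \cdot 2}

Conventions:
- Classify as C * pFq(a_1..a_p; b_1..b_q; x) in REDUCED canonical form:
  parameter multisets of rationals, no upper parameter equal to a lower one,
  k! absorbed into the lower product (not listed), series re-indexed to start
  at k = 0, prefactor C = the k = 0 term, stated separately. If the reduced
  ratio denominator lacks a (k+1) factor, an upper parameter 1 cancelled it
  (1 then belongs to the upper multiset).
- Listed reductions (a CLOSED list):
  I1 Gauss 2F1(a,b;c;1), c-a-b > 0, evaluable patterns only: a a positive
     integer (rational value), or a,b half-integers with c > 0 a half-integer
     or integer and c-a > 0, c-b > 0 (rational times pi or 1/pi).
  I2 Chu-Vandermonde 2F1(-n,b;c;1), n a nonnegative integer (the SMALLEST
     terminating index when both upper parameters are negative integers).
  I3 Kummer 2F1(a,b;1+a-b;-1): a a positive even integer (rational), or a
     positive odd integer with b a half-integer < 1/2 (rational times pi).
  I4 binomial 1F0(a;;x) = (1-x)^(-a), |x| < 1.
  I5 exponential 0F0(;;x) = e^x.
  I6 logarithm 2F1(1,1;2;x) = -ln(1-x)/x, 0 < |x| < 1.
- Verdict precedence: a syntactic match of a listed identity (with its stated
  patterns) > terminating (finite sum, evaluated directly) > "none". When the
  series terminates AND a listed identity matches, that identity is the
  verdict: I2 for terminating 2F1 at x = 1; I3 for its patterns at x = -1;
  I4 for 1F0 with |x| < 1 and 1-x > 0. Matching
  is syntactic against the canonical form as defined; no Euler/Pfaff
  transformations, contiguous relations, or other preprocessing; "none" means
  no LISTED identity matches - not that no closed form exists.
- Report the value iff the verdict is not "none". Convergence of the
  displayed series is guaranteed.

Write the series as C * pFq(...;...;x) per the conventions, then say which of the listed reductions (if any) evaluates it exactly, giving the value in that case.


Classification (C = \frac{9}{5}): 2F1 with upper {-\frac{2}{5}, 5}, lower {\frac{32}{5}}, argument x = -1. Verdict: none. A 2F1 with upper {-\frac{2}{5}, 5} fits none of I1-I6 at x = -1; the sum runs forever.

Key observation: x = -1 and the constant factors (C = 9/5) combine into one prefactor.
Adjacent-term ratio: r(k) = -1 * (k-\frac{2}{5}) (k+5) / [(k+\frac{32}{5}) (k+1)] - rational; roots negated = parameters, x = -1, C = \frac{9}{5}.


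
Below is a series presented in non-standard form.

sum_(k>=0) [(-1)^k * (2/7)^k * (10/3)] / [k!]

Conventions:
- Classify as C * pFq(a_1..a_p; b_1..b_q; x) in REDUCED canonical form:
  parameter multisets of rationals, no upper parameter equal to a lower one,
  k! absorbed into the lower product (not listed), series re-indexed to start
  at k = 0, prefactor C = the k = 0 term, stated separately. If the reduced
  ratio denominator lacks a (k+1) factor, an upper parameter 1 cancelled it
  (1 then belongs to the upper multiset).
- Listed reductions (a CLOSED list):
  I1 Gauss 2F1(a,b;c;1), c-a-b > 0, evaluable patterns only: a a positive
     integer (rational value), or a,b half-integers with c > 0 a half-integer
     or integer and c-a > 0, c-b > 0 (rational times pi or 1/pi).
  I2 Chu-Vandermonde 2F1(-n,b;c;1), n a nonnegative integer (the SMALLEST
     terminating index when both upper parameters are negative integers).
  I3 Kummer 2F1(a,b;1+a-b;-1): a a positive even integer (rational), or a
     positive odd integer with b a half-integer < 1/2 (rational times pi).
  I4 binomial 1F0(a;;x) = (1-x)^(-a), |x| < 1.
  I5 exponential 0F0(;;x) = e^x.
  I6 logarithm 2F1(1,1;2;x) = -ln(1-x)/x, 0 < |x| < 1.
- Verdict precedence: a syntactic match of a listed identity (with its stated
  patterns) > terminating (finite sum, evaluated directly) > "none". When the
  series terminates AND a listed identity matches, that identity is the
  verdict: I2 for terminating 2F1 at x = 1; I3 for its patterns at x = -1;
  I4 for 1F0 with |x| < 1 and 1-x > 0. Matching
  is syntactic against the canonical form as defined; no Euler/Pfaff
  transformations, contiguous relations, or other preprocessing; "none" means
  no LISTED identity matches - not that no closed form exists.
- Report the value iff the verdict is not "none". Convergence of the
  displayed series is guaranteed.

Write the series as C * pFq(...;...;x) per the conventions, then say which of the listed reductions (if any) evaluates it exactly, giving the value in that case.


x = -2/7 here; the reduced form reads 0F0, upper {-}, lower {-}, C = 10/3. Verdict at x = -2/7: the I5 exponential reduction matches (the 0F0 exponential series at x = -2/7). Exact value: (10/3) * e^(-2/7).

Structural cue: with t_0 = 10/3, the (-1)^k factor (C = 10/3) folds into the argument's sign.
Ratio: r(k) = (-2/7) * 1 / [(k+1)] - poly over poly, x = (-2/7) from leading terms; C = 10/3 at k = 0.


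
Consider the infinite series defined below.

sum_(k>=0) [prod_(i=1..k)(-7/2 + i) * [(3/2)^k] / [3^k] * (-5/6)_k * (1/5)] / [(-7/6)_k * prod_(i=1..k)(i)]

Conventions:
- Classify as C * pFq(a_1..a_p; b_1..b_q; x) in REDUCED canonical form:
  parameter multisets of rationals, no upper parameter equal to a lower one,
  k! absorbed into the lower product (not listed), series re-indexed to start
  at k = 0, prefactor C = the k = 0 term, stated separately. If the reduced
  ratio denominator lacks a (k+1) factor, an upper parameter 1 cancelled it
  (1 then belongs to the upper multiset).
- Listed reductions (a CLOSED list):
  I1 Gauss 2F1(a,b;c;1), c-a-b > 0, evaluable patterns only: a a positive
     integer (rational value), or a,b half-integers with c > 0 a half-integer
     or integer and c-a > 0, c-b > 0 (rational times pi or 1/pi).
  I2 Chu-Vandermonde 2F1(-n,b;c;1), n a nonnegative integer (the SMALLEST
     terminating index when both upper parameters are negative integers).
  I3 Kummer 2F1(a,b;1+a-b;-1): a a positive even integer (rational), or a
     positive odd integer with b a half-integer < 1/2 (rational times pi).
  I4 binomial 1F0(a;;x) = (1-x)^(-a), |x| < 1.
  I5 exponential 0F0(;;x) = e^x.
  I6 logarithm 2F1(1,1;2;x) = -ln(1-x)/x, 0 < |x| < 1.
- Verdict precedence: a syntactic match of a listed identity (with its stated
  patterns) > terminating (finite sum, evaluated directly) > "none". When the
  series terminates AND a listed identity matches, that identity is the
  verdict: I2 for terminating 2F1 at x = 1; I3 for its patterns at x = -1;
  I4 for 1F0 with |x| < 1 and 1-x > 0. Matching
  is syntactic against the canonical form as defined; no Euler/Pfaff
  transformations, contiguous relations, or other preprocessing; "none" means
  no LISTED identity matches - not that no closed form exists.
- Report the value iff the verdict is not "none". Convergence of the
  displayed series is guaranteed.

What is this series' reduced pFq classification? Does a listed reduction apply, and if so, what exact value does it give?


With C = 1/5: the canonical form is 2F1(-5/2, -5/6; -7/6; 1/2). Verdict: none. Every listed pattern misses the 2F1 form at 1/2, upper {-5/2, -5/6}.

Structural cue: with t_0 = 1/5, the product of the first k integers (prefactor 1/5) is k!.
Term ratio: r(k) = (1/2) * (k-5/2) (k-5/6) / [(k-7/6) (k+1)] - rational; roots negated = parameters, x = (1/2), C = 1/5.


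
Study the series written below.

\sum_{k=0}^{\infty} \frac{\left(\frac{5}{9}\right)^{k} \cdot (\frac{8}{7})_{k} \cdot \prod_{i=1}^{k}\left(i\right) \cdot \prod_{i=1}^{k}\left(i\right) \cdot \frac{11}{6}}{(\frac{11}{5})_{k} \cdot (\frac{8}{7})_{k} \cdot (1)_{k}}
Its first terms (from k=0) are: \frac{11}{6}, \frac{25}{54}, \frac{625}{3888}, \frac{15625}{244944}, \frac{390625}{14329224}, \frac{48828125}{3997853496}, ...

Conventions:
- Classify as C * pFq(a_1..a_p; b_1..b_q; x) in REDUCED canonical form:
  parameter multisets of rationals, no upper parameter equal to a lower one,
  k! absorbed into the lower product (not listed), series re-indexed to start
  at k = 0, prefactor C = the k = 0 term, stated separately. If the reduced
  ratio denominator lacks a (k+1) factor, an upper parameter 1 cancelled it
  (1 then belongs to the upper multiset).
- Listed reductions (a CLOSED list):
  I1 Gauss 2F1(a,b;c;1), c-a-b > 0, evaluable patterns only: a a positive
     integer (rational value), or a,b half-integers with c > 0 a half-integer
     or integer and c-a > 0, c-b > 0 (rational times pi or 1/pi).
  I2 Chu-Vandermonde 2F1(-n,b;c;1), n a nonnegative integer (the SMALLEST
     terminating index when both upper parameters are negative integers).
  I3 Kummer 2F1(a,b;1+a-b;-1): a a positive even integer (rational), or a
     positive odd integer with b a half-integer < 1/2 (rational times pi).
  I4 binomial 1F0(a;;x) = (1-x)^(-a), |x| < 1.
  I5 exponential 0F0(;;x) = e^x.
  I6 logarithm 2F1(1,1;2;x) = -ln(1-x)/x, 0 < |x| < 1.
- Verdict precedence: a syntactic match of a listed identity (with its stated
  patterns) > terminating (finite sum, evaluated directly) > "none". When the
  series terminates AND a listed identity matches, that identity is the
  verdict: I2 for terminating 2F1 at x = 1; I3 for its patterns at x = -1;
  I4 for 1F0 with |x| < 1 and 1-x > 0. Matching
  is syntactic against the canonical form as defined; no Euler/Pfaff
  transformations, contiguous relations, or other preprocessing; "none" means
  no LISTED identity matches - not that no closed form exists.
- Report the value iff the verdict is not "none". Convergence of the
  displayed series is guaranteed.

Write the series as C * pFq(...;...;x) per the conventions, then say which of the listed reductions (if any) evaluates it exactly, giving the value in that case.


Reduced: x = \frac{5}{9}, 2F1, upper = {1, 1}, lower = {\frac{11}{5}}, C = \frac{11}{6}. Verdict: none - at argument \frac{5}{9} the multisets {1, 1} ; {\frac{11}{5}} match no listed identity.

Key step: with t_0 = \frac{11}{6}, the running product (C = 11/6, x = 5/9) telescopes to a rising factorial.
Term ratio: r(k) = \frac{5}{9} * (k+1) (k+1) / [(k+\frac{11}{5}) (k+1)] - rational in k, leading ratio \frac{5}{9}; with t_0 = \frac{11}{6}, classification follows.


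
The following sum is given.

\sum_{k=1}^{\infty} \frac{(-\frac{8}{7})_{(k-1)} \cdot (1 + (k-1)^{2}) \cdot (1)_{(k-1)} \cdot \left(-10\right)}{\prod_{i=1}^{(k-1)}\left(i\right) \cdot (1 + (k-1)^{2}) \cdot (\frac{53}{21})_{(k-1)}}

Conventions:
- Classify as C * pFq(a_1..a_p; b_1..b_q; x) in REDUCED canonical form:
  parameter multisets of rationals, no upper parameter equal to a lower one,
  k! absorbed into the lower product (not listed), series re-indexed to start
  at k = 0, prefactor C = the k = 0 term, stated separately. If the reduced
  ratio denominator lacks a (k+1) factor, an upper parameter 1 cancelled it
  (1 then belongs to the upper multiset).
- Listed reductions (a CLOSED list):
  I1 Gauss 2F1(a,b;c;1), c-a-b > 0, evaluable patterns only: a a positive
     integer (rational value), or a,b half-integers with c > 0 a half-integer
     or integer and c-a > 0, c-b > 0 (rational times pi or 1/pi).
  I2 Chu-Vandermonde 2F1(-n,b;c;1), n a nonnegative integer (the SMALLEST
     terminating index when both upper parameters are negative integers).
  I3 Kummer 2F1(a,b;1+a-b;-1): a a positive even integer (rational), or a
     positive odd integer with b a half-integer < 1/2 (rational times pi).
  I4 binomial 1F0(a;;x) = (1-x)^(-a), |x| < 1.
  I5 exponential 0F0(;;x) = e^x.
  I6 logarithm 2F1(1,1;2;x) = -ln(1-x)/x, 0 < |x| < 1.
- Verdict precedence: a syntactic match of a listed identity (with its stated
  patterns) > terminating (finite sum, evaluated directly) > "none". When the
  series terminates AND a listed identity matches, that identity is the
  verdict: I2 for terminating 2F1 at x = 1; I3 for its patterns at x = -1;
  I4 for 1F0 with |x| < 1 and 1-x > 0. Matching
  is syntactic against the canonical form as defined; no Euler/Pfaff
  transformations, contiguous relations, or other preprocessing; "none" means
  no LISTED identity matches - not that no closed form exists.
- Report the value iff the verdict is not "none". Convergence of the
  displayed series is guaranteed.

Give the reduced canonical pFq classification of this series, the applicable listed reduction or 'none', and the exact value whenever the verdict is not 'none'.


Classification (C = -10): 2F1 with upper {-\frac{8}{7}, 1}, lower {\frac{53}{21}}, argument x = 1. Verdict at x = 1: Gauss's theorem (I1) matches (x = 1: the Gamma ratio telescopes since c-a-b = 8/3 > 0 and a = 1 in Z>0). Value: -\frac{40}{7}.

The tell: with t_0 = -10, k^2 + 1 divides numerator and denominator alike; prefactor -10 after cancelling.
Step ratio: r(k) = 1 * (k-\frac{8}{7}) (k+1) / [(k+\frac{53}{21}) (k+1)] - rational; roots negated = parameters, x = 1, C = -10.


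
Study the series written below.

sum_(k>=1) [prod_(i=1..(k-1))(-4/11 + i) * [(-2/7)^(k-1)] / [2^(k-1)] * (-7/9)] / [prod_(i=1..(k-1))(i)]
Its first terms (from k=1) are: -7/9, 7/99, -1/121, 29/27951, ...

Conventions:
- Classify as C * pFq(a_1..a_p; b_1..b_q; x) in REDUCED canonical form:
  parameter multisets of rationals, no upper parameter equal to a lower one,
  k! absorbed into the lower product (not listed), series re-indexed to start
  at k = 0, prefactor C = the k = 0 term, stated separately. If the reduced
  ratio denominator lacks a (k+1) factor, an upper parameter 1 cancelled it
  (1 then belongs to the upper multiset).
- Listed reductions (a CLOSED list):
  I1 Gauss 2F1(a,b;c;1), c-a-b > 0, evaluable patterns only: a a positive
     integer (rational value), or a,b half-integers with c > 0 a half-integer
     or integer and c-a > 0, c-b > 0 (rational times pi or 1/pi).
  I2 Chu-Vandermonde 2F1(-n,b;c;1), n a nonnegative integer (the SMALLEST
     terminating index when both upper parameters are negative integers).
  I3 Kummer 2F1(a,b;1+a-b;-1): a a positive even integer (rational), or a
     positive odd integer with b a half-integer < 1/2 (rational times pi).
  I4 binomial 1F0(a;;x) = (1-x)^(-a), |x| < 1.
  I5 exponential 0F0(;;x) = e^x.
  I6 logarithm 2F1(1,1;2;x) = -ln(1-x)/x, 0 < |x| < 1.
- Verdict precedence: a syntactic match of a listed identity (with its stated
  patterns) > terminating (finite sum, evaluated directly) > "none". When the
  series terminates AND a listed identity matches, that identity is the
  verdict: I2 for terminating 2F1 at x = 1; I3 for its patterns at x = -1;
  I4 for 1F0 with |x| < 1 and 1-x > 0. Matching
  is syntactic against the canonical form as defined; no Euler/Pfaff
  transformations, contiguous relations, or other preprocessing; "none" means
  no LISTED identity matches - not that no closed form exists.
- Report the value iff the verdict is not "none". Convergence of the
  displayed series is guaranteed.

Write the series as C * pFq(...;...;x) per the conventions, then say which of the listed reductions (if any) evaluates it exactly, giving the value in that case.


With C = -7/9: the canonical form is 1F0(7/11; -; -1/7). Verdict at x = -1/7: binomial (I4) matches (the 1F0 binomial series: exponent -7/11, x = -1/7). Sum: (-7/9) * (8/7)^(-7/11).

The tell: from the first term -7/9: the two k-th powers (C = -7/9) combine into one argument.
Ratio: r(k) = (-1/7) * (k+7/11) / [(k+1)] - poly over poly, x = (-1/7) from leading terms; C = -7/9 at k = 0.


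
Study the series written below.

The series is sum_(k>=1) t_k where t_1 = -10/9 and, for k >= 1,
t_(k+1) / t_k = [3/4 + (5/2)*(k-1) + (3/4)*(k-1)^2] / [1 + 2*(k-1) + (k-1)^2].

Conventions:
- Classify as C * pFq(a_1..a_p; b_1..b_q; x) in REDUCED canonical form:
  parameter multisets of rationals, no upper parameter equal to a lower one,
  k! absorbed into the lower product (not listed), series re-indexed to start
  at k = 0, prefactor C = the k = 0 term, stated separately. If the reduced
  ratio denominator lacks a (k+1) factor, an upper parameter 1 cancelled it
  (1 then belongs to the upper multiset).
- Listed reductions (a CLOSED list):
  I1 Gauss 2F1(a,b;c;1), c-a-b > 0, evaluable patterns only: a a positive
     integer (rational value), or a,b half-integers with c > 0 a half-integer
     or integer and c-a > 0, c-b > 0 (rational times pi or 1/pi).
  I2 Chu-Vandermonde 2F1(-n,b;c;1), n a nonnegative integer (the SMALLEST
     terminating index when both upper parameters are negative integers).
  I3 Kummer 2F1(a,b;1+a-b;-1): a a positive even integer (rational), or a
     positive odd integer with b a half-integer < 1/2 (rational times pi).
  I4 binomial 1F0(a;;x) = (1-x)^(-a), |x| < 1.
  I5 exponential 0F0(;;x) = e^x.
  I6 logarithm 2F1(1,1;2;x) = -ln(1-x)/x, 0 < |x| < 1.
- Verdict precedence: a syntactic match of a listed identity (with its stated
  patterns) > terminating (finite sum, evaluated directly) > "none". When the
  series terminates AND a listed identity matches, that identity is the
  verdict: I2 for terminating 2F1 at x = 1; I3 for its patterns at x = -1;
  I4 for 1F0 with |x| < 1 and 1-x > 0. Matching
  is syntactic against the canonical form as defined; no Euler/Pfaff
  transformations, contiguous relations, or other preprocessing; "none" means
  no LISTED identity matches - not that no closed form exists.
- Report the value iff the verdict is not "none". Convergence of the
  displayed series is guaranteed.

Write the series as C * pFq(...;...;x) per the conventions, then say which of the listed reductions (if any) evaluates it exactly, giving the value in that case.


Classification (C = -10/9): 2F1 with upper {1/3, 3}, lower {1}, argument x = 3/4. Verdict: none here - no I1-I6 shape fits x = 3/4 with lower {1}.

The tell: t_0 = -10/9 here, and the expanded ratio factors over Q; C = -10/9, x = 3/4, roots give parameters.
Ratio: r(k) = (3/4) * (k+1/3) (k+3) / [(k+1) (k+1)] - rational in k. x = (3/4); t_0 = -10/9; negate the roots.


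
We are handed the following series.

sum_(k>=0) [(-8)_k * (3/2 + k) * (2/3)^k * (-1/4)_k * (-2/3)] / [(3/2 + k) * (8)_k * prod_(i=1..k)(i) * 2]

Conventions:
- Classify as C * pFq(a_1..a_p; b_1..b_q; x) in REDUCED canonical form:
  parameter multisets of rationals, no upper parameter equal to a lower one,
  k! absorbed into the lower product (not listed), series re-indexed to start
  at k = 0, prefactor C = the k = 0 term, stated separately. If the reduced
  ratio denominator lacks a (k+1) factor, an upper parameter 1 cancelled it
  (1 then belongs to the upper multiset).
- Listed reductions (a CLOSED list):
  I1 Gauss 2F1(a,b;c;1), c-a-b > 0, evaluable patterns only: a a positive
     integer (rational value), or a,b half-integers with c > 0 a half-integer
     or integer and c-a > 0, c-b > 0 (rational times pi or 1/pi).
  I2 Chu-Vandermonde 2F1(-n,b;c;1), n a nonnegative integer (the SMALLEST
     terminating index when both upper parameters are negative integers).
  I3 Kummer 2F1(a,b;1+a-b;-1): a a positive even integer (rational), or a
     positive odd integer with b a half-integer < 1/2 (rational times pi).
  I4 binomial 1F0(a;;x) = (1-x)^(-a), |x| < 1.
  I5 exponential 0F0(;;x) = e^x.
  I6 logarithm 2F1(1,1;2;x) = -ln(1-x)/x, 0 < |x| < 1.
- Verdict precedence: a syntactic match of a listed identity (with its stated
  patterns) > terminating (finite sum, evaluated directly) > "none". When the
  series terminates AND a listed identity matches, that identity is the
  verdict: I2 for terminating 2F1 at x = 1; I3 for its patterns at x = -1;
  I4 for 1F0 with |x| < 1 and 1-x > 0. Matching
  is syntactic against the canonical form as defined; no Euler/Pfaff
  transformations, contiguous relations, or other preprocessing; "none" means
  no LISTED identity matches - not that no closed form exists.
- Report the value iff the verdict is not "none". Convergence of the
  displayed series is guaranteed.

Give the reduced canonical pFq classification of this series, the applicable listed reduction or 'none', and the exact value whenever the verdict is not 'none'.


With C = -1/3: the canonical form is 2F1(-8, -1/4; 8; 2/3). Verdict: terminating. (-8)_k vanishes past k = 8, leaving a 9-term sum, computed directly. Hence: -245192465/644972544.

First insight: from the first term -1/3: striking the common factor k + 3/2 reduces the term (prefactor -1/3).
Term ratio: r(k) = (2/3) * (k-8) (k-1/4) / [(k+8) (k+1)] - rational in k, leading ratio (2/3); with t_0 = -1/3, classification follows.


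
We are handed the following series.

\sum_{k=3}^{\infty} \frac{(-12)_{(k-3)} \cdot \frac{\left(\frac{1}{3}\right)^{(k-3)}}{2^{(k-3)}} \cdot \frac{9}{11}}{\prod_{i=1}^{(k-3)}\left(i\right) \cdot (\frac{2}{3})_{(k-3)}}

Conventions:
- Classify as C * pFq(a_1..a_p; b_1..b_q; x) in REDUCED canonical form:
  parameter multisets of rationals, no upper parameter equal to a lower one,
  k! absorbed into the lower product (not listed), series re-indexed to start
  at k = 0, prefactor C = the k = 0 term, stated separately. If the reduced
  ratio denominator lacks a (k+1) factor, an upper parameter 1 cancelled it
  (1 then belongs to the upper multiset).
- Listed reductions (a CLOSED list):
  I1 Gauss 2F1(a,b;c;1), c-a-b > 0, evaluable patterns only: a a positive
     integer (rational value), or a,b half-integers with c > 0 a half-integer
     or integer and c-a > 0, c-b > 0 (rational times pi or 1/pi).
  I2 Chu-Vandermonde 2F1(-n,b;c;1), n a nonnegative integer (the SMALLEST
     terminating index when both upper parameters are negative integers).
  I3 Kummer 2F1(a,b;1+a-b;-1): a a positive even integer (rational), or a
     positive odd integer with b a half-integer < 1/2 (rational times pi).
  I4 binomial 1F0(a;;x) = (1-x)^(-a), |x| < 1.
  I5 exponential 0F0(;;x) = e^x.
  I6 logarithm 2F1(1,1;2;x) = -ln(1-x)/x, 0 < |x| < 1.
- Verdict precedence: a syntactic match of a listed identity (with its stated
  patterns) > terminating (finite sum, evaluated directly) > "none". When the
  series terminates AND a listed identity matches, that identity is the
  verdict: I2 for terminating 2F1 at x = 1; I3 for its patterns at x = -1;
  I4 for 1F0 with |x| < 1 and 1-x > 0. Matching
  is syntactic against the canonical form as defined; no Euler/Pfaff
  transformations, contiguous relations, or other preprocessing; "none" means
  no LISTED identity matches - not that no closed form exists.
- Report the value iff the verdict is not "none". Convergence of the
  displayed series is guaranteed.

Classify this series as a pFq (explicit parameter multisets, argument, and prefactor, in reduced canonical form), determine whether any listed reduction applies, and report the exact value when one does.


This is \frac{9}{11} * 1F1(-12; \frac{2}{3}; \frac{1}{6}) in reduced canonical form. Verdict: terminating - the sum ends at index 12 because -12 is a negative integer; exact evaluation follows. Sum: -\frac{1981094783056147071}{3665721464717312000}.

First insight: from the first term \frac{9}{11}: the product of the first k integers (prefactor 9/11) is k!.
Consecutive-term ratio: r(k) = \frac{1}{6} * (k-12) / [(k+\frac{2}{3}) (k+1)] - poly over poly, x = \frac{1}{6} from leading terms; C = \frac{9}{11} at k = 0.


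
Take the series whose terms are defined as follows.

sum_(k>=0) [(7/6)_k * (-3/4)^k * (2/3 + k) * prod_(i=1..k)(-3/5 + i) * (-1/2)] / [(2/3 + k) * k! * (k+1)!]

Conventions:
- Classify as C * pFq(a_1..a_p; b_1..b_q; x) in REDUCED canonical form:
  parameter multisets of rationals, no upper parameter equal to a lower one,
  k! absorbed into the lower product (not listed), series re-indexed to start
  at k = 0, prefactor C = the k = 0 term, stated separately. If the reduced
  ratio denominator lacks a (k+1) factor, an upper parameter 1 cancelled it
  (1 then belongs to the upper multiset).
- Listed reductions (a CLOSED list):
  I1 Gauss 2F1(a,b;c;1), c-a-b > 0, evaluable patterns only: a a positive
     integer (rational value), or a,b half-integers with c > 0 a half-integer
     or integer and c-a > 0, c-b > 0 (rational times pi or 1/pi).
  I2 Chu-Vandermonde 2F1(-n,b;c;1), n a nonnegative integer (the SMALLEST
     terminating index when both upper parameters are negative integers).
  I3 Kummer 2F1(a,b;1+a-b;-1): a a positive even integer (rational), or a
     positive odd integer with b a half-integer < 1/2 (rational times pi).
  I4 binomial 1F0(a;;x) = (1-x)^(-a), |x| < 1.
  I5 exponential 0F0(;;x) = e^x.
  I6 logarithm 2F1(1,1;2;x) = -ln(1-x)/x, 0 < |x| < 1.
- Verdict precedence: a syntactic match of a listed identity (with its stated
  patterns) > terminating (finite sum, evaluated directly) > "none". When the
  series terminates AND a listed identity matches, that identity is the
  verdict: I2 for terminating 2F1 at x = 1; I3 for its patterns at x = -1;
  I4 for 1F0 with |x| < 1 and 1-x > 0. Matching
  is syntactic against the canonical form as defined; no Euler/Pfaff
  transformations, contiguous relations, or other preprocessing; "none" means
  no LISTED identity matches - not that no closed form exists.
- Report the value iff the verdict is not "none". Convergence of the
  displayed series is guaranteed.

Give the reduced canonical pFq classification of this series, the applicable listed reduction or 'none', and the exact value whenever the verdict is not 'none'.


At argument -3/4: a 2F1 with upper {2/5, 7/6}, lower {2}, scaled by C = -1/2. Verdict: no listed reduction: x = -3/4 and upper {2/5, 7/6} fail every I1-I6 pattern.

Structural cue: with t_0 = -1/2, the denominator's factorial ratio (prefactor -1/2) is a lower Pochhammer.
Step ratio: r(k) = (-3/4) * (k+2/5) (k+7/6) / [(k+2) (k+1)] - rational; roots negated = parameters, x = (-3/4), C = -1/2.


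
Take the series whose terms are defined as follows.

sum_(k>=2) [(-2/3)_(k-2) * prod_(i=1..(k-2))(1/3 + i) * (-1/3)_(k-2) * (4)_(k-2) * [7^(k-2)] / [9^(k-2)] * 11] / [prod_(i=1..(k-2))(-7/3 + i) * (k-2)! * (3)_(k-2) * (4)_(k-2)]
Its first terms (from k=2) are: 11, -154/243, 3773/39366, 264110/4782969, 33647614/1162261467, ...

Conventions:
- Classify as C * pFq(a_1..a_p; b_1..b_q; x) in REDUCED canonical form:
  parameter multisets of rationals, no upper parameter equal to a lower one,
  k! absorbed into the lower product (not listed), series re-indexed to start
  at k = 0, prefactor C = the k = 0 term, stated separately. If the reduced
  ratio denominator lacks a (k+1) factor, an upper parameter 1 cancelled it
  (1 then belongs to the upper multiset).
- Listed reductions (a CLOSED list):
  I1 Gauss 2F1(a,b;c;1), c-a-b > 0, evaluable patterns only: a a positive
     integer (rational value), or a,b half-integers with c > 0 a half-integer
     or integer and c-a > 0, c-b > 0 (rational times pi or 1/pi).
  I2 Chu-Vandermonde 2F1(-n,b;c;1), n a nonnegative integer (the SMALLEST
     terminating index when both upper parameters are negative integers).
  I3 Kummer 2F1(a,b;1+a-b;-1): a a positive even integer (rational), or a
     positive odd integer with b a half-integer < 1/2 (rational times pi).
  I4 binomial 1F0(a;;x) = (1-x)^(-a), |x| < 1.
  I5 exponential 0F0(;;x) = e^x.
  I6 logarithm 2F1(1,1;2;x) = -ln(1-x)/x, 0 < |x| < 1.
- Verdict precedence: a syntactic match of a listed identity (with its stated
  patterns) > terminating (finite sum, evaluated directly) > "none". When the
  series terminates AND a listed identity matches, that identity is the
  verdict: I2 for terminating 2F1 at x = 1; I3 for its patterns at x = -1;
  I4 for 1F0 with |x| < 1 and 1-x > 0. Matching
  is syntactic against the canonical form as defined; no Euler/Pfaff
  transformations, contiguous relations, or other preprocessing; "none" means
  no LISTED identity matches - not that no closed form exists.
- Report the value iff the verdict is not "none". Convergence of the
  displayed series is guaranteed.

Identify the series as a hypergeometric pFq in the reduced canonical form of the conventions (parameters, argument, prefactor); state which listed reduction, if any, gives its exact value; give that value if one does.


Key observation: with t_0 = 11, the two geometric factors (prefactor 11) combine into one argument.
Ratio: r(k) = (7/9) * (k-2/3) (k-1/3) (k+4/3) / [(k-4/3) (k+3) (k+1)] - rational in k. x = (7/9); t_0 = 11; negate the roots.

This is 11 * 3F2(-2/3, -1/3, 4/3; -4/3, 3; 7/9) in reduced canonical form. Verdict: none. A 3F2 with upper {-2/3, -1/3, 4/3} fits none of I1-I6 at x = 7/9; the sum runs forever.


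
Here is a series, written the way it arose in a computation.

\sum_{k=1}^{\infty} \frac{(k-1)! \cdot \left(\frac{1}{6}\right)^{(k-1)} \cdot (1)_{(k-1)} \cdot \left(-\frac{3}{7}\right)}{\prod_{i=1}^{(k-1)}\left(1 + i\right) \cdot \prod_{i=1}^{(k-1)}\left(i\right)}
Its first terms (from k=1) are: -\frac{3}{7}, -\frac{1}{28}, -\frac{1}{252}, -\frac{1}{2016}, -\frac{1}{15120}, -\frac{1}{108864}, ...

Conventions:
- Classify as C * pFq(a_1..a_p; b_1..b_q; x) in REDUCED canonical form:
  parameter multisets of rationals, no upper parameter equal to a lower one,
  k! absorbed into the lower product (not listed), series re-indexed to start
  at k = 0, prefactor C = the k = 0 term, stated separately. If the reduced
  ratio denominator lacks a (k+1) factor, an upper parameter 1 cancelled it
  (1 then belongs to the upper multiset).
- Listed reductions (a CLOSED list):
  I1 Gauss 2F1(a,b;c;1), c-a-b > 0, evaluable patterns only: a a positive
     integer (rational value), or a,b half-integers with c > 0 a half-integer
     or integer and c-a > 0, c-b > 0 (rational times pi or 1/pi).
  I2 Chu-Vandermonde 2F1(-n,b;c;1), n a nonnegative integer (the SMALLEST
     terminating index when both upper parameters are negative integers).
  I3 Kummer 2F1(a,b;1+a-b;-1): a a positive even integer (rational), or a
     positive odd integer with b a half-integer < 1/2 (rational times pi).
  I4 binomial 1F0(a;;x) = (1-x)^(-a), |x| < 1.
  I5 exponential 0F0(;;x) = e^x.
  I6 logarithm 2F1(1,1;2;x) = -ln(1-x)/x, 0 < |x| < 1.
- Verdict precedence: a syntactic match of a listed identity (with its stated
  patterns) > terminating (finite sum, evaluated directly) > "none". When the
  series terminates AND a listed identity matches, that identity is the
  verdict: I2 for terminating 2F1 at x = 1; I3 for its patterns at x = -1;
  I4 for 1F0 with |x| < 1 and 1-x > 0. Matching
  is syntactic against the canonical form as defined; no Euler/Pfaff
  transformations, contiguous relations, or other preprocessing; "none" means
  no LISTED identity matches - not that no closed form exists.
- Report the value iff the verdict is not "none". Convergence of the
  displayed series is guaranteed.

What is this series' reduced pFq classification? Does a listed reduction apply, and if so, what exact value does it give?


Prefactor -\frac{3}{7}, argument \frac{1}{6}: 2F1 with upper {1, 1} over lower {2}. Verdict: the logarithmic series (I6) applies (the logarithm: parameters (1,1;2), x = \frac{1}{6}). Value: \frac{18}{7} \cdot \ln\left(\frac{5}{6}\right).

Key observation: with t_0 = -\frac{3}{7}, the factorial ratio (prefactor -3/7) (k+a-1)!/(a-1)! is a rising factorial (a)_k.
Step ratio: r(k) = \frac{1}{6} * (k+1) (k+1) / [(k+2) (k+1)] - poly over poly, x = \frac{1}{6} from leading terms; C = -\frac{3}{7} at k = 0.


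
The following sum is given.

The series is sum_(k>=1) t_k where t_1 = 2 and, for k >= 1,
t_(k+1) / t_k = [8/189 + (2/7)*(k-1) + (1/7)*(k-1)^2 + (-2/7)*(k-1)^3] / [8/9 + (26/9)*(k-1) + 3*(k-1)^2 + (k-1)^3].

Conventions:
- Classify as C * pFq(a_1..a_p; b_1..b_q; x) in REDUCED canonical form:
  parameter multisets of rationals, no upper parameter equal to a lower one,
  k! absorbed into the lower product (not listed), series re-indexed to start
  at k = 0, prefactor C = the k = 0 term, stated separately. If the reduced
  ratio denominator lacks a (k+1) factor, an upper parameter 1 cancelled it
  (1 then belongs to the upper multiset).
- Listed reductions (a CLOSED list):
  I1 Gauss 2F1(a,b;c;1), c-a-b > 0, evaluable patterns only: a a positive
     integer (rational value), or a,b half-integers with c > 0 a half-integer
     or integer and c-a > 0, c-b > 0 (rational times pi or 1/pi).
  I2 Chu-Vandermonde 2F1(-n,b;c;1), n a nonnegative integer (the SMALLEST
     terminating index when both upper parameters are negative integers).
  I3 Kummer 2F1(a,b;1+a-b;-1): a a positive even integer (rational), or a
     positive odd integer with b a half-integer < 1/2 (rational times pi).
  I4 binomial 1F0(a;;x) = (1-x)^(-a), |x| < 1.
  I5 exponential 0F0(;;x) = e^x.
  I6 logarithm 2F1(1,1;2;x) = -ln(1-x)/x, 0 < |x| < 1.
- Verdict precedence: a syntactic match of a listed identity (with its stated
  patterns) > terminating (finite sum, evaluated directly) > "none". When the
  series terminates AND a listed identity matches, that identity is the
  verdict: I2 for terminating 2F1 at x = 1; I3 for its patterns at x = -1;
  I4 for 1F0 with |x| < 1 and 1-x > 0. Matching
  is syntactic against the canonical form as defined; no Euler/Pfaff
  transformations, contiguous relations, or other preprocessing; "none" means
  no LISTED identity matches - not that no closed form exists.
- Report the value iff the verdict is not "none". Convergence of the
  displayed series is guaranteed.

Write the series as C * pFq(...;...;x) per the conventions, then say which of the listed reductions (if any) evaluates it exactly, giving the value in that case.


Key observation: t_0 = 2 here, and the ratio is unreduced: k + 2/3 divides both sides (prefactor 2).
Adjacent-term ratio: r(k) = (-2/7) * (k-4/3) (k+1/6) / [(k+4/3) (k+1)] - rational in k. x = (-2/7); t_0 = 2; negate the roots.

Classification (C = 2): 2F1 with upper {-4/3, 1/6}, lower {4/3}, argument x = -2/7. Verdict: none - this 2F1 at x = -2/7 matches no listed pattern, and upper {-4/3, 1/6} holds no stopper.


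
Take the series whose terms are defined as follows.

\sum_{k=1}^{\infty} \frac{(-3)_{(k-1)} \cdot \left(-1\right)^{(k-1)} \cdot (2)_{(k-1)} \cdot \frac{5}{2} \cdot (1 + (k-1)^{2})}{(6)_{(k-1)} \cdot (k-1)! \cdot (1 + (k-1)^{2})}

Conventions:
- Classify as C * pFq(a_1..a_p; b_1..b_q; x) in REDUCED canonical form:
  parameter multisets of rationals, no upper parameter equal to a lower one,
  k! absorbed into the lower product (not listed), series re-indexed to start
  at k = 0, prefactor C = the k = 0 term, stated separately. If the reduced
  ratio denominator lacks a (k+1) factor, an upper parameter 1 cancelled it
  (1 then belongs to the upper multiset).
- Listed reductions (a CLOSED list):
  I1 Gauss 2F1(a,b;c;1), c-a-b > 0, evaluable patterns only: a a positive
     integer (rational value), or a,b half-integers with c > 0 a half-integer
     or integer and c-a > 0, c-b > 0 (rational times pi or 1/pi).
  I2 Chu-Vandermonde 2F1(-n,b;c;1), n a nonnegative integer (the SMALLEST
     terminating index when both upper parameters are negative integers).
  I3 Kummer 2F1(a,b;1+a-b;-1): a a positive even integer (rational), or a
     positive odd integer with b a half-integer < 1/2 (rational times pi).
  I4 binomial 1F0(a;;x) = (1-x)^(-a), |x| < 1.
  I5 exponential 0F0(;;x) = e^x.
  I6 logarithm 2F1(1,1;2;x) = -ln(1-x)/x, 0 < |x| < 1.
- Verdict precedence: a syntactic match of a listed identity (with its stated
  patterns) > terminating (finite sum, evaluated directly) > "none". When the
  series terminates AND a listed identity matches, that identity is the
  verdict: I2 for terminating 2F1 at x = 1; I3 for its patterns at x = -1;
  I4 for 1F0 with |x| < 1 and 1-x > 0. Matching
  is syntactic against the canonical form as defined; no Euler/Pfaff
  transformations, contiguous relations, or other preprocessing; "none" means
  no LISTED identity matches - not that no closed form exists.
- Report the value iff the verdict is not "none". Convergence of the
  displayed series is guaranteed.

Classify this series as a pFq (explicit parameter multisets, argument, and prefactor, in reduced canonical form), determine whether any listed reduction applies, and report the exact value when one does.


At argument -1: a 2F1 with upper {-3, 2}, lower {6}, scaled by C = \frac{5}{2}. Verdict at x = -1: the Kummer evaluation I3 matches (x = -1; c = 6 equals 1+a-b for upper {-3, 2}: listed pattern). Sum: \frac{25}{4}.

Key observation: from the first term \frac{5}{2}: k^2 + 1 divides numerator and denominator alike; C = 5/2 after cancelling.
Consecutive-term ratio: r(k) = -1 * (k-3) (k+2) / [(k+6) (k+1)] ; factor over Q: parameters, x = -1, and C = \frac{5}{2}.


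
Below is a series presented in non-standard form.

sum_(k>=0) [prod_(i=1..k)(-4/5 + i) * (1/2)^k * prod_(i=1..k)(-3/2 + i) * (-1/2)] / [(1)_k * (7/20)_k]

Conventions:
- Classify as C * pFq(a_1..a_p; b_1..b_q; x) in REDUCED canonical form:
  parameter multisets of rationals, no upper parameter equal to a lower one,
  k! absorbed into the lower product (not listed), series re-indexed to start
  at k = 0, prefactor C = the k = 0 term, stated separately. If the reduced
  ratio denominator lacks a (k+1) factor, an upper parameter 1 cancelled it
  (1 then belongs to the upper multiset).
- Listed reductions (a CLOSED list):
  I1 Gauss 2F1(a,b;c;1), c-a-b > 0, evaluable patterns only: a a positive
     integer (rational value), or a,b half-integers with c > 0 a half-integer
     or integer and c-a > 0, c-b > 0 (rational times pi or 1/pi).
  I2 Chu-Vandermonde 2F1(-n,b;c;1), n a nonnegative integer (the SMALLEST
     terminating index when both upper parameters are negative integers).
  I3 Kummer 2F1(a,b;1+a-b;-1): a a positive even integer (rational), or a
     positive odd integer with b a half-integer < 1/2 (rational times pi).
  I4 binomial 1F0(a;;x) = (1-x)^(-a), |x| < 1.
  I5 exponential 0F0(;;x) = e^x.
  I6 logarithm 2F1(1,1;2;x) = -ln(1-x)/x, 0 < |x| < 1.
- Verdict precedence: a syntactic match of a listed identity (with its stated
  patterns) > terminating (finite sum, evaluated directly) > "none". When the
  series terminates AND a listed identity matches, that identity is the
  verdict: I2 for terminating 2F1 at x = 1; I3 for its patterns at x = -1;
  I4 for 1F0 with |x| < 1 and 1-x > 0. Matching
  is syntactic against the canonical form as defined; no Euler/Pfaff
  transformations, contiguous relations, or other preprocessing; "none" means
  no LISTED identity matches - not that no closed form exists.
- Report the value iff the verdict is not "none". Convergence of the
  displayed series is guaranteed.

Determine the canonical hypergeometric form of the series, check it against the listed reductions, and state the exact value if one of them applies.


Classification (C = -1/2): 2F1 with upper {-1/2, 1/5}, lower {7/20}, argument x = 1/2. Verdict: none - this 2F1 at x = 1/2 matches no listed pattern, and upper {-1/2, 1/5} holds no stopper.

Key step: t_0 being -1/2, the running product (C = -1/2) telescopes to a rising factorial.
Adjacent-term ratio: r(k) = (1/2) * (k-1/2) (k+1/5) / [(k+7/20) (k+1)] - poly over poly, x = (1/2) from leading terms; C = -1/2 at k = 0.


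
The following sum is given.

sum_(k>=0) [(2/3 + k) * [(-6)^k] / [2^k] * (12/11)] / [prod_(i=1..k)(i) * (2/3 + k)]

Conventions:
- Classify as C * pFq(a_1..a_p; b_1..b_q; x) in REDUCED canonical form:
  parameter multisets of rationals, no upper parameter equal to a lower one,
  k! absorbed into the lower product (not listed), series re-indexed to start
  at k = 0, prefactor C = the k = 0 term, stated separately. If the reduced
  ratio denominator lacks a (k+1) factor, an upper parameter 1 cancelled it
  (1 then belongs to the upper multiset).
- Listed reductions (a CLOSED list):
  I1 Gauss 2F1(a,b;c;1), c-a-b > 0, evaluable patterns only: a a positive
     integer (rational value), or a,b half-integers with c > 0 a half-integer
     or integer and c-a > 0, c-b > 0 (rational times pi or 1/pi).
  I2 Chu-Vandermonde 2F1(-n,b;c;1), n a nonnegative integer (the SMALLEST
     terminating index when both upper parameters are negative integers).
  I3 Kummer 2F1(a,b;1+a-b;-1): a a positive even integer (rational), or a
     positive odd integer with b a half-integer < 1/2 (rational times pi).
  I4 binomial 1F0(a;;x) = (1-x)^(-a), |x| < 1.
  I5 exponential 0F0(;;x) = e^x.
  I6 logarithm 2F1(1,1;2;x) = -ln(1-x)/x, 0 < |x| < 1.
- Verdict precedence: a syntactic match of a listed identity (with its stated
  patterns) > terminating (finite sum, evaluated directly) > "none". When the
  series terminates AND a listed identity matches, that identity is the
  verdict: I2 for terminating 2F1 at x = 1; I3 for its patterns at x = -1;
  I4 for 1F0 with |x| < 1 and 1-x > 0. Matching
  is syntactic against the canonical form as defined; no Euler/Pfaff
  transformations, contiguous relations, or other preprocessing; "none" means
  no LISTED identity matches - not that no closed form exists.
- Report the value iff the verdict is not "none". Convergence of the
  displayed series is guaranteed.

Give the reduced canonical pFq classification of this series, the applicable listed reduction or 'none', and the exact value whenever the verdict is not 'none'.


The series (x = -3) is 0F0: upper {-}, lower {-}, prefactor 12/11. Verdict at x = -3: the exponential series (I5) matches (the 0F0 exponential series at x = -3). Hence: (12/11) * e^(-3).

The tell: t_0 being 12/11, the product of the first k integers (prefactor 12/11) is k!.
Term ratio: r(k) = (-3) * 1 / [(k+1)] - rational; roots negated = parameters, x = (-3), C = 12/11.
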